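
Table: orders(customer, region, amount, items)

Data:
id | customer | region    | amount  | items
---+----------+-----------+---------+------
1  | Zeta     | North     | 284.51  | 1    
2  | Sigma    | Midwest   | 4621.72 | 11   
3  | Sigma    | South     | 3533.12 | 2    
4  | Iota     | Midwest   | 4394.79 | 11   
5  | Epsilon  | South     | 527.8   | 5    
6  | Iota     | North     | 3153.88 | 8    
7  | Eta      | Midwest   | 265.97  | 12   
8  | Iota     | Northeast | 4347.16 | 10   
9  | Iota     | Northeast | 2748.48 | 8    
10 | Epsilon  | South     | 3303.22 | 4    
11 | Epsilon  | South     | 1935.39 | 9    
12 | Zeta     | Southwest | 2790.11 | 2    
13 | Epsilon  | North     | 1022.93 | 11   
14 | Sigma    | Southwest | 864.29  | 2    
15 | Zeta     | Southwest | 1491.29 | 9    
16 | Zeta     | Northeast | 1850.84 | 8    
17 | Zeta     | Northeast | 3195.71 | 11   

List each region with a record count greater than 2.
SELECT region, COUNT(*) as cnt
FROM orders
GROUP BY region
HAVING COUNT(*) > 2

Result:
  Midwest: 3
  North: 3
  Northeast: 4
  South: 4
  Southwest: 3

Note: HAVING filters groups after aggregation, WHERE filters rows before.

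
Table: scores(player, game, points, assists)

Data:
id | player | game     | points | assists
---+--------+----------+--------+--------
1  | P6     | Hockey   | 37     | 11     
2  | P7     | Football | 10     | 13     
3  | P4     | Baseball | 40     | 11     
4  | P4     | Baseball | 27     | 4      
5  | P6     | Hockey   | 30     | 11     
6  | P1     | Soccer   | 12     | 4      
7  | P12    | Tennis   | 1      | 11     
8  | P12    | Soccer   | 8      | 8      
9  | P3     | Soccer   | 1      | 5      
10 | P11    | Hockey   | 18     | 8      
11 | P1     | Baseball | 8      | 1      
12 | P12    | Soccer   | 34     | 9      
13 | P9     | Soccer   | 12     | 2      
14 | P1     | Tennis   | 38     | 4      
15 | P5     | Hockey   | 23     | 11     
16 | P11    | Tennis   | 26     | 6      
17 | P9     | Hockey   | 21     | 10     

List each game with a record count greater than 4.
SELECT game, COUNT(*) as cnt
FROM scores
GROUP BY game
HAVING COUNT(*) > 4

Result:
  Hockey: 5
  Soccer: 5

Note: HAVING filters groups after aggregation, WHERE filters rows before.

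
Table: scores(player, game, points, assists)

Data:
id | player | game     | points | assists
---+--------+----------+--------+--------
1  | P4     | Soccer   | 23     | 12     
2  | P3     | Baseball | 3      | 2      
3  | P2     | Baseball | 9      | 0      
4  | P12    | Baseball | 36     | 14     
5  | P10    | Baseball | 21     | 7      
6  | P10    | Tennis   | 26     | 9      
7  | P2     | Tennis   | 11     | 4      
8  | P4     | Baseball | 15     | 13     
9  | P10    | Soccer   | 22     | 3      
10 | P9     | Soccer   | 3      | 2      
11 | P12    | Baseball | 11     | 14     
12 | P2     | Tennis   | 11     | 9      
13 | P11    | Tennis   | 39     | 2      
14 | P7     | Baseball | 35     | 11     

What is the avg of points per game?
SELECT game, AVG(points) as result
FROM scores
GROUP BY game

Result:
  Baseball: 18.57
  Soccer: 16.00
  Tennis: 21.75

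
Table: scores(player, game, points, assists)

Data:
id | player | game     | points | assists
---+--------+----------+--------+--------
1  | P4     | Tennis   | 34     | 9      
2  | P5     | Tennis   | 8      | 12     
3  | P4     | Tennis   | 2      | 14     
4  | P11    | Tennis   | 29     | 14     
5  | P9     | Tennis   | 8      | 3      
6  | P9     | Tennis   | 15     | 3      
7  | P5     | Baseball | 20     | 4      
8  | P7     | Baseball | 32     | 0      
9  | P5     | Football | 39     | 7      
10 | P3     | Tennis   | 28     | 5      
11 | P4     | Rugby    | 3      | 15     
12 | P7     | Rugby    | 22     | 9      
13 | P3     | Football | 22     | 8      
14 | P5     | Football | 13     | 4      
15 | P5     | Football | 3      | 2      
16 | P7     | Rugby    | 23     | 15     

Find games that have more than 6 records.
SELECT game, COUNT(*) as cnt
FROM scores
GROUP BY game
HAVING COUNT(*) > 6

Result:
  Tennis: 7

Note: HAVING filters groups after aggregation, WHERE filters rows before.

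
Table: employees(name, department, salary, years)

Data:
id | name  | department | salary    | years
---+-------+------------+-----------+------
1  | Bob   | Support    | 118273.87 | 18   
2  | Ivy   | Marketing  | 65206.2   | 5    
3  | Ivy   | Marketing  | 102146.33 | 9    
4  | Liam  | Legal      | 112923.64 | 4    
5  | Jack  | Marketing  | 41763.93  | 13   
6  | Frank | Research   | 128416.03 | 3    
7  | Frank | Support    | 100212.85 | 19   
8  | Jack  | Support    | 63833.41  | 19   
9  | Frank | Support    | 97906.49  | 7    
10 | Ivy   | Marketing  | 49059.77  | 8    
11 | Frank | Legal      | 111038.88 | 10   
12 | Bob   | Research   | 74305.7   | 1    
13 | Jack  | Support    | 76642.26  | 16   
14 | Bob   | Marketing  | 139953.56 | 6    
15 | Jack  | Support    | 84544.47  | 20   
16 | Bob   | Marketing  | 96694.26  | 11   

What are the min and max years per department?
SELECT department, MIN(years), MAX(years)
FROM employees
GROUP BY department

Result:
  Legal: min=4, max=10
  Marketing: min=5, max=13
  Research: min=1, max=3
  Support: min=7, max=20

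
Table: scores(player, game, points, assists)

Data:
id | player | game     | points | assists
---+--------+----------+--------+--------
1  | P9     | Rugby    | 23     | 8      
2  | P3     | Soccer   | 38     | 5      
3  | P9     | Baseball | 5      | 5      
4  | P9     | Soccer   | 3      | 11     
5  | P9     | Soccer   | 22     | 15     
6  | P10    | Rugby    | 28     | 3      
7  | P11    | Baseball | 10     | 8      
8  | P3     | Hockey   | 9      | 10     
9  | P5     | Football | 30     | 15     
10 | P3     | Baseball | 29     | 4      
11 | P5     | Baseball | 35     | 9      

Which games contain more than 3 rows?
SELECT game, COUNT(*) as cnt
FROM scores
GROUP BY game
HAVING COUNT(*) > 3

Result:
  Baseball: 4

Note: HAVING filters groups after aggregation, WHERE filters rows before.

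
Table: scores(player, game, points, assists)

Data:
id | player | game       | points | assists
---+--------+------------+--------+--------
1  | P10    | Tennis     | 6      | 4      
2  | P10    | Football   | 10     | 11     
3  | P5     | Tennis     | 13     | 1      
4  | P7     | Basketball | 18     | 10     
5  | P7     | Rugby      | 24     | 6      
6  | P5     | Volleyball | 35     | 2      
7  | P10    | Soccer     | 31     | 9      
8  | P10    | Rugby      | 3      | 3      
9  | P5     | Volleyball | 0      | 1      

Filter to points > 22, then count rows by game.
SELECT game, COUNT(*)
FROM scores
WHERE points > 22
GROUP BY game

Note: WHERE filters rows before grouping.

Result:
  Rugby: 1
  Soccer: 1
  Volleyball: 1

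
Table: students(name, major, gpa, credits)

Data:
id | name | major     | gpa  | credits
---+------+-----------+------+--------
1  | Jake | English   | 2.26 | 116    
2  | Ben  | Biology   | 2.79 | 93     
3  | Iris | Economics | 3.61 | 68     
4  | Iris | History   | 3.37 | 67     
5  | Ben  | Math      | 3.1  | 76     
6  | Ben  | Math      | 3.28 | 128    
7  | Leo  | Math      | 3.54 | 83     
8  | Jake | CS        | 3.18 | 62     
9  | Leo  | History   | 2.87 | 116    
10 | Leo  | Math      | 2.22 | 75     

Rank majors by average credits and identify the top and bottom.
SELECT major, AVG(credits)
FROM students
GROUP BY major
ORDER BY AVG(credits)

All groups:
  CS: 62.00
  Economics: 68.00
  Math: 90.50
  History: 91.50
  Biology: 93.00
  English: 116.00

Highest: English (116.00)
Lowest: CS (62.00)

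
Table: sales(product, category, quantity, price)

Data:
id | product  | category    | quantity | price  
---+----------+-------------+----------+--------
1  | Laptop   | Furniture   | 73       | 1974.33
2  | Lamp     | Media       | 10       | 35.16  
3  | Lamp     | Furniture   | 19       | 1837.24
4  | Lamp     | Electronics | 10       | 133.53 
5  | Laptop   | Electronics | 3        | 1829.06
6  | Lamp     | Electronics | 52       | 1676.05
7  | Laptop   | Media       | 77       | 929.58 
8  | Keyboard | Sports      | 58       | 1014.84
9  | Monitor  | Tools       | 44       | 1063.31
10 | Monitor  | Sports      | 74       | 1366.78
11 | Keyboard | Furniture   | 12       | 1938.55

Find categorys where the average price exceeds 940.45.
SELECT category, AVG(price)
FROM sales
GROUP BY category
HAVING AVG(price) > 940.45

Result:
  Electronics: avg=1212.88
  Furniture: avg=1916.71
  Sports: avg=1190.81
  Tools: avg=1063.31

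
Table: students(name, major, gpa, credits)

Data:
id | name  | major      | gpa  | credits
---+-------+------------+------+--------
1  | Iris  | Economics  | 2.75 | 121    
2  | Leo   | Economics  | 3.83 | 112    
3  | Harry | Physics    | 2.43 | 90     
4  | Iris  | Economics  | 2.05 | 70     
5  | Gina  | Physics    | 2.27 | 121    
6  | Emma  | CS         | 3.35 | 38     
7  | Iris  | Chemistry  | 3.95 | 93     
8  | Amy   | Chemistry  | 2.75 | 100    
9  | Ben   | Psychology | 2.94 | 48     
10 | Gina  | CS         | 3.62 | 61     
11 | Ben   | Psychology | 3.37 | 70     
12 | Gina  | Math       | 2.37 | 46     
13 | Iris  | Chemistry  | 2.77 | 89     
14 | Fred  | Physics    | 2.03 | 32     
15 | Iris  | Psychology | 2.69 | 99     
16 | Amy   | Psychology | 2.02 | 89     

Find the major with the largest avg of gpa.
SELECT major, AVG(gpa) as val
FROM students
GROUP BY major
ORDER BY val DESC
LIMIT 1

Result: CS with avg(gpa) = 3.49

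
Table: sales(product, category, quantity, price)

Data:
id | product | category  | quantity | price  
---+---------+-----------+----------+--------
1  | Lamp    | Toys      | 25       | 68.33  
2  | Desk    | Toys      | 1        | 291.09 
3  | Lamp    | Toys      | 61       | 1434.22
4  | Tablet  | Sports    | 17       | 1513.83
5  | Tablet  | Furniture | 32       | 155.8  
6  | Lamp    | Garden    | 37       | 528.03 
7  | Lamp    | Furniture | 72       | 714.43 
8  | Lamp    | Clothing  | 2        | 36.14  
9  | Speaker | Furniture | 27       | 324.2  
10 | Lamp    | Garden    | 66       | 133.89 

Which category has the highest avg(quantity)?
SELECT category, AVG(quantity) as val
FROM sales
GROUP BY category
ORDER BY val DESC
LIMIT 1

Result: Garden with avg(quantity) = 51.50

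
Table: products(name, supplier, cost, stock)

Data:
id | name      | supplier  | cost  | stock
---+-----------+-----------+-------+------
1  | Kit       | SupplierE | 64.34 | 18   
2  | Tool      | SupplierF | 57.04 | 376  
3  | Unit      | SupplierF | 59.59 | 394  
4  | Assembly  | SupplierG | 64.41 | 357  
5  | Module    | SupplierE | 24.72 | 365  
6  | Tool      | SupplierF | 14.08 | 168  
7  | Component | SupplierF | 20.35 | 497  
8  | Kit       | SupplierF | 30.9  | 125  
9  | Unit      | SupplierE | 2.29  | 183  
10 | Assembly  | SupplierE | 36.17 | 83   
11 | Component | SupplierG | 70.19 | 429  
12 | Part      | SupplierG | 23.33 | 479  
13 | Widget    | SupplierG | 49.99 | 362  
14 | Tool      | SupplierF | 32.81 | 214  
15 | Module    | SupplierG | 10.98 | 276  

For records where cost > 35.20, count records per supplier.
SELECT supplier, COUNT(*)
FROM products
WHERE cost > 35.20
GROUP BY supplier

Note: WHERE filters rows before grouping.

Result:
  SupplierE: 2
  SupplierF: 2
  SupplierG: 3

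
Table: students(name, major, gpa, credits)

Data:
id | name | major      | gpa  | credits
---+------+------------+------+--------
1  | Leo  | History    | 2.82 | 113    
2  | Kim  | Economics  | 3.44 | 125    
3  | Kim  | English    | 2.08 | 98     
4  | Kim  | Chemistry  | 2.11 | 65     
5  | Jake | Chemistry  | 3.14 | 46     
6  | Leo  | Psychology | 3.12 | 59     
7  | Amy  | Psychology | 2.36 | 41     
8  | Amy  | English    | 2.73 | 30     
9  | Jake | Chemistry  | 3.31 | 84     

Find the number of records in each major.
SELECT major, COUNT(*) as count
FROM students
GROUP BY major

Result:
  Chemistry: 3
  Economics: 1
  English: 2
  History: 1
  Psychology: 2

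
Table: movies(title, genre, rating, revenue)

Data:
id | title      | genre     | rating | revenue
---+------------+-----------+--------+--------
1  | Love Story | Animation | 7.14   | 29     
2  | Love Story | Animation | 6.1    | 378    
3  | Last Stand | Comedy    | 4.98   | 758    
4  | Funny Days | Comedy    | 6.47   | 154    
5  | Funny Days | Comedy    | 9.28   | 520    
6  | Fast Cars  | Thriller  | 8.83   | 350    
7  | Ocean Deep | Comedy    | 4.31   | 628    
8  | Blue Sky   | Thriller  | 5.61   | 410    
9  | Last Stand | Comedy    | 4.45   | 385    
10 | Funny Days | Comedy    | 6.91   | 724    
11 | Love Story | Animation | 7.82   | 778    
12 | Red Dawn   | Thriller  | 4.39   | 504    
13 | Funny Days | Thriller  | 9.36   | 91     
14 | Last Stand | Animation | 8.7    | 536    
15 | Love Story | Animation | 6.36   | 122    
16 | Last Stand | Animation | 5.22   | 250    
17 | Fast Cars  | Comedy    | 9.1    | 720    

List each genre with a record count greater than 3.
SELECT genre, COUNT(*) as cnt
FROM movies
GROUP BY genre
HAVING COUNT(*) > 3

Result:
  Animation: 6
  Comedy: 7
  Thriller: 4

Note: HAVING filters groups after aggregation, WHERE filters rows before.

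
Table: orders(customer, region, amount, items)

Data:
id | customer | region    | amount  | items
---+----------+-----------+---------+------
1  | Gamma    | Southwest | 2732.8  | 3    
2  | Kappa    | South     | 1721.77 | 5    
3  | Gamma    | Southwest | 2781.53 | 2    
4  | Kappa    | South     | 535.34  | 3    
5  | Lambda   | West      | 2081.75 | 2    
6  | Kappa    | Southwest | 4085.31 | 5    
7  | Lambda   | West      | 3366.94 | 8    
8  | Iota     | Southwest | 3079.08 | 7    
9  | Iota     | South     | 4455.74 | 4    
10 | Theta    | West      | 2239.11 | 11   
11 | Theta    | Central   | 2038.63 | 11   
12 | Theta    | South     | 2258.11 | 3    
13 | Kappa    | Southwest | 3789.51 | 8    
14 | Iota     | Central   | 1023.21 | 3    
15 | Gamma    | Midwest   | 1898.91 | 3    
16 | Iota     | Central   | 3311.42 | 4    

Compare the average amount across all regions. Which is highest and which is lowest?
SELECT region, AVG(amount)
FROM orders
GROUP BY region
ORDER BY AVG(amount)

All groups:
  Midwest: 1898.91
  Central: 2124.42
  South: 2242.74
  West: 2562.60
  Southwest: 3293.65

Highest: Southwest (3293.65)
Lowest: Midwest (1898.91)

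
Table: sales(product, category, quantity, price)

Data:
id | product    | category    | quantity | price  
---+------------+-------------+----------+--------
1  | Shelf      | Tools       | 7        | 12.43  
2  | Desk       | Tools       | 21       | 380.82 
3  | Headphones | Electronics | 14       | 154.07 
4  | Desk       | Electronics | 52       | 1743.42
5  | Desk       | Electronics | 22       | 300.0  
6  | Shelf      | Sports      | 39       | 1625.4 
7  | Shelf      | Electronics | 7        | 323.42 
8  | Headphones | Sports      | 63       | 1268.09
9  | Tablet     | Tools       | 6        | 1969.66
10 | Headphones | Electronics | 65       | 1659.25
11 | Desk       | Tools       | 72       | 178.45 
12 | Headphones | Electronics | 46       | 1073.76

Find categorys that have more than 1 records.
SELECT category, COUNT(*) as cnt
FROM sales
GROUP BY category
HAVING COUNT(*) > 1

Result:
  Electronics: 6
  Sports: 2
  Tools: 4

Note: HAVING filters groups after aggregation, WHERE filters rows before.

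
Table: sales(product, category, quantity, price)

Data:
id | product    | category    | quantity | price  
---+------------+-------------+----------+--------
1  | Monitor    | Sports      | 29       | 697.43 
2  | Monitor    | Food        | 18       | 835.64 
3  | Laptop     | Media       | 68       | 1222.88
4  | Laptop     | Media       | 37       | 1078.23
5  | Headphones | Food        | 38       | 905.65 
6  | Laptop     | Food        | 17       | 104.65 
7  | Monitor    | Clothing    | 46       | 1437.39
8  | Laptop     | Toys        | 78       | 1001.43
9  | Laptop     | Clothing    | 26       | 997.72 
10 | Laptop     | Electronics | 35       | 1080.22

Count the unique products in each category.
SELECT category, COUNT(DISTINCT product)
FROM sales
GROUP BY category

Result:
  Clothing: 2 distinct
  Electronics: 1 distinct
  Food: 3 distinct
  Media: 1 distinct
  Sports: 1 distinct
  Toys: 1 distinct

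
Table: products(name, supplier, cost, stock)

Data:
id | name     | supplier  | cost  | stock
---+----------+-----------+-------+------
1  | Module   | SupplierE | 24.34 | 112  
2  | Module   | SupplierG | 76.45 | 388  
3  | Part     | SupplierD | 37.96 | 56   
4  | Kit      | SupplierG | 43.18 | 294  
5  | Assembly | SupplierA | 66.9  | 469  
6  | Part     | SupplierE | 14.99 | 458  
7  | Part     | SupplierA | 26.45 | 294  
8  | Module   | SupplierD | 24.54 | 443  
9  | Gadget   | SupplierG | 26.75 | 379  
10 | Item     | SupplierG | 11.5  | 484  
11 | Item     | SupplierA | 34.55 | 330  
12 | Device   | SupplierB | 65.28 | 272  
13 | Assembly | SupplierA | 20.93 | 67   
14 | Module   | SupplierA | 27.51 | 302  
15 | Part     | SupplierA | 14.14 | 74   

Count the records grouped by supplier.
SELECT supplier, COUNT(*) as count
FROM products
GROUP BY supplier

Result:
  SupplierA: 6
  SupplierB: 1
  SupplierD: 2
  SupplierE: 2
  SupplierG: 4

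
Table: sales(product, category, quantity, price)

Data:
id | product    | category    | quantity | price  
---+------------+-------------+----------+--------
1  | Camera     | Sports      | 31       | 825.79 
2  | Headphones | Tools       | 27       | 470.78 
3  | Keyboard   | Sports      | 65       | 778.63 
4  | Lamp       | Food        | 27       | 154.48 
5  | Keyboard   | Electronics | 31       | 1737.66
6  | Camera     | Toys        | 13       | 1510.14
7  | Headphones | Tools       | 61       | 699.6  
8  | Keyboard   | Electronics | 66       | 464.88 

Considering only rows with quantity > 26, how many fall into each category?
SELECT category, COUNT(*)
FROM sales
WHERE quantity > 26
GROUP BY category

Note: WHERE filters rows before grouping.

Result:
  Electronics: 2
  Food: 1
  Sports: 2
  Tools: 2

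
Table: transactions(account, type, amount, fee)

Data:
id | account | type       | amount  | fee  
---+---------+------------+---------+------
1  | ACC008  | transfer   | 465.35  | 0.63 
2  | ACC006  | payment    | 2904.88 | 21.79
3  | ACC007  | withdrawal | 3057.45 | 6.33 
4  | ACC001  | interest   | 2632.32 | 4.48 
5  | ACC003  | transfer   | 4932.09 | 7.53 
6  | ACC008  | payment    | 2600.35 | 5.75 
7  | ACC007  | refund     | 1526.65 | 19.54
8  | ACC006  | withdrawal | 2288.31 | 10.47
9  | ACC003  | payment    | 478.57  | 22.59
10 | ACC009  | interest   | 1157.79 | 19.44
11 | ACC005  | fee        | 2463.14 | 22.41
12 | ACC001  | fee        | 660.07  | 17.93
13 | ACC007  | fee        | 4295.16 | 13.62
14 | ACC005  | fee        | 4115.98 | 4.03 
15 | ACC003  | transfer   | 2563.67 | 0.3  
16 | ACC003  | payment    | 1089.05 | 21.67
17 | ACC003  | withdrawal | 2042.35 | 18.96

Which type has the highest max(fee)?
SELECT type, MAX(fee) as val
FROM transactions
GROUP BY type
ORDER BY val DESC
LIMIT 1

Result: payment with max(fee) = 22.59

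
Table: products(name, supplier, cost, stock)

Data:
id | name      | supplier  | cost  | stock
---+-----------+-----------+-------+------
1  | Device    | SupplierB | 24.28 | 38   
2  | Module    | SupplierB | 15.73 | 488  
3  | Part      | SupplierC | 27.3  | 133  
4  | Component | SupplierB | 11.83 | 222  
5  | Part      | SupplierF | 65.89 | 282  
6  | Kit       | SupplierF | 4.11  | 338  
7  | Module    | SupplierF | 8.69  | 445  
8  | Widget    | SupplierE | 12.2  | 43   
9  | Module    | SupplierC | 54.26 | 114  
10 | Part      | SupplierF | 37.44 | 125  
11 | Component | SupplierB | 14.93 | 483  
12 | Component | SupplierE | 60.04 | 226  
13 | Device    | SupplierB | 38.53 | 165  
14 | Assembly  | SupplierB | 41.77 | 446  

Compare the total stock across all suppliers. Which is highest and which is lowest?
SELECT supplier, SUM(stock)
FROM products
GROUP BY supplier
ORDER BY SUM(stock)

All groups:
  SupplierC: 247
  SupplierE: 269
  SupplierF: 1190
  SupplierB: 1842

Highest: SupplierB (1842)
Lowest: SupplierC (247)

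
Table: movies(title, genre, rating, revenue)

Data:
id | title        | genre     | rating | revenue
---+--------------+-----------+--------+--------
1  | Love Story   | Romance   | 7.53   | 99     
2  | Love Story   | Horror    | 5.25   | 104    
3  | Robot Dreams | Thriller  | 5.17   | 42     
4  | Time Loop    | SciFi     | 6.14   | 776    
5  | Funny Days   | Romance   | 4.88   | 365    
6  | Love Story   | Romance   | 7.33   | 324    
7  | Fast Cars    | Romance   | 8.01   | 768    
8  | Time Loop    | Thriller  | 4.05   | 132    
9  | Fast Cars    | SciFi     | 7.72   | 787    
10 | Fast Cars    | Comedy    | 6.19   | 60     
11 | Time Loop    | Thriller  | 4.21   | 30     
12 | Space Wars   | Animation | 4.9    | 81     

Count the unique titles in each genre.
SELECT genre, COUNT(DISTINCT title)
FROM movies
GROUP BY genre

Result:
  Animation: 1 distinct
  Comedy: 1 distinct
  Horror: 1 distinct
  Romance: 3 distinct
  SciFi: 2 distinct
  Thriller: 2 distinct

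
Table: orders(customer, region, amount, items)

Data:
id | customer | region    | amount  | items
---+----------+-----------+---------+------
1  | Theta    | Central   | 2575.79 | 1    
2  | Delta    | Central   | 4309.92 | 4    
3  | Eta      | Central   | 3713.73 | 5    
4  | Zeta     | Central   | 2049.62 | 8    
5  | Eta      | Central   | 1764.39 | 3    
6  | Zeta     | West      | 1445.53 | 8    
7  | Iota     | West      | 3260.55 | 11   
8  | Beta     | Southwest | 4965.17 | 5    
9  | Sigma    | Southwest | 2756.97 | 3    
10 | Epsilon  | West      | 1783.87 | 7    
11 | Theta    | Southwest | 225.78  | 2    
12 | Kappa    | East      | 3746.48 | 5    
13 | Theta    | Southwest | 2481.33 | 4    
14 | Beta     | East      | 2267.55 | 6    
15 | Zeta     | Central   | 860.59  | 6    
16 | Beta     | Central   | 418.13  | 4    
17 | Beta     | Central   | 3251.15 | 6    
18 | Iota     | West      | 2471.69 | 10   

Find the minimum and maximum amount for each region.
SELECT region, MIN(amount), MAX(amount)
FROM orders
GROUP BY region

Result:
  Central: min=418.13, max=4309.92
  East: min=2267.55, max=3746.48
  Southwest: min=225.78, max=4965.17
  West: min=1445.53, max=3260.55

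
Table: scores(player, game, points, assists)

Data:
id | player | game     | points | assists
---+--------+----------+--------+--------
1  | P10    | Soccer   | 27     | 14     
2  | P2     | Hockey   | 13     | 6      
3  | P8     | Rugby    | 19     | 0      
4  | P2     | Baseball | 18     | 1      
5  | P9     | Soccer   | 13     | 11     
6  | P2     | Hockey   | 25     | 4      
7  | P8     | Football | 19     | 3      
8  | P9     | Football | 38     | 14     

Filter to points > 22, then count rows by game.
SELECT game, COUNT(*)
FROM scores
WHERE points > 22
GROUP BY game

Note: WHERE filters rows before grouping.

Result:
  Football: 1
  Hockey: 1
  Soccer: 1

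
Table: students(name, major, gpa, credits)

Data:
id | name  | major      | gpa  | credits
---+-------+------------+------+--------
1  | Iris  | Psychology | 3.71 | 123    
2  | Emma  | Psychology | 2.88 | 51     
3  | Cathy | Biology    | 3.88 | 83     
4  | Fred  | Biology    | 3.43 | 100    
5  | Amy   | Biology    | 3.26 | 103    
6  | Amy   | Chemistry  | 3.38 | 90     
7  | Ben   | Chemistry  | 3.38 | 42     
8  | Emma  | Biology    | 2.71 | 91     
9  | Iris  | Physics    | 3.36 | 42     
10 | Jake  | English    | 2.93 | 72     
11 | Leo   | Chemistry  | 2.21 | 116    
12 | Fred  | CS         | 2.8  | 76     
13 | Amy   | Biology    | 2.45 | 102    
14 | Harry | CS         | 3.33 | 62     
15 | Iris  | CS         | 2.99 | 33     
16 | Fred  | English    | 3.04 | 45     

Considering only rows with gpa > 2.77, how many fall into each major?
SELECT major, COUNT(*)
FROM students
WHERE gpa > 2.77
GROUP BY major

Note: WHERE filters rows before grouping.

Result:
  Biology: 3
  CS: 3
  Chemistry: 2
  English: 2
  Physics: 1
  Psychology: 2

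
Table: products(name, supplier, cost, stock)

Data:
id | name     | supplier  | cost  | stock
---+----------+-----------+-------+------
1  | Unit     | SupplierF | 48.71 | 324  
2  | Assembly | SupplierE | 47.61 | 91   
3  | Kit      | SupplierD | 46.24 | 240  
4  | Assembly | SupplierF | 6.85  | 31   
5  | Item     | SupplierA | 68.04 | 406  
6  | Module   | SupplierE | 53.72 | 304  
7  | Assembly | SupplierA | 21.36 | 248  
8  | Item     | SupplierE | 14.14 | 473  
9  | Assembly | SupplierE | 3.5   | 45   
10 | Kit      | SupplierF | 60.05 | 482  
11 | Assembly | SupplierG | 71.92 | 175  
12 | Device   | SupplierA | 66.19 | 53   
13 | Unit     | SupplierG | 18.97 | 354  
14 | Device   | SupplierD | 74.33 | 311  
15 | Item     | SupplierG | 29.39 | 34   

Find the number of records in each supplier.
SELECT supplier, COUNT(*) as count
FROM products
GROUP BY supplier

Result:
  SupplierA: 3
  SupplierD: 2
  SupplierE: 4
  SupplierF: 3
  SupplierG: 3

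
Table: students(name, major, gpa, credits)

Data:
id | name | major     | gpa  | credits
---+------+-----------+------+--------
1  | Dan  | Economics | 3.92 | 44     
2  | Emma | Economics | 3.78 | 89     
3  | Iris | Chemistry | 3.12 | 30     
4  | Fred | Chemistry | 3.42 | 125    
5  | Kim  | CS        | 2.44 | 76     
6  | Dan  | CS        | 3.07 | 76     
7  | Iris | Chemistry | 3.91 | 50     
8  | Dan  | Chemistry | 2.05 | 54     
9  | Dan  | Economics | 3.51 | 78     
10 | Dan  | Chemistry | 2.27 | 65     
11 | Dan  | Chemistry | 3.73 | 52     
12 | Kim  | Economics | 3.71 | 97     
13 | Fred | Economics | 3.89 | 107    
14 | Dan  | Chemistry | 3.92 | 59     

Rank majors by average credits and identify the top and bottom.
SELECT major, AVG(credits)
FROM students
GROUP BY major
ORDER BY AVG(credits)

All groups:
  Chemistry: 62.14
  CS: 76.00
  Economics: 83.00

Highest: Economics (83.00)
Lowest: Chemistry (62.14)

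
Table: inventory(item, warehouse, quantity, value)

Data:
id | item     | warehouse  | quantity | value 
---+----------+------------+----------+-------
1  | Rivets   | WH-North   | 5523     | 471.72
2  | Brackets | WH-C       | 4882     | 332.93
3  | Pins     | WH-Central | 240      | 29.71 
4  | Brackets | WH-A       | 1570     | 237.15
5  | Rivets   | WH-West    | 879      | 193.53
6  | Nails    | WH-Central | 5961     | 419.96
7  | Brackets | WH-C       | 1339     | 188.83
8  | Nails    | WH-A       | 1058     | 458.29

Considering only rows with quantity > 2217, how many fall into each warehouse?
SELECT warehouse, COUNT(*)
FROM inventory
WHERE quantity > 2217
GROUP BY warehouse

Note: WHERE filters rows before grouping.

Result:
  WH-C: 1
  WH-Central: 1
  WH-North: 1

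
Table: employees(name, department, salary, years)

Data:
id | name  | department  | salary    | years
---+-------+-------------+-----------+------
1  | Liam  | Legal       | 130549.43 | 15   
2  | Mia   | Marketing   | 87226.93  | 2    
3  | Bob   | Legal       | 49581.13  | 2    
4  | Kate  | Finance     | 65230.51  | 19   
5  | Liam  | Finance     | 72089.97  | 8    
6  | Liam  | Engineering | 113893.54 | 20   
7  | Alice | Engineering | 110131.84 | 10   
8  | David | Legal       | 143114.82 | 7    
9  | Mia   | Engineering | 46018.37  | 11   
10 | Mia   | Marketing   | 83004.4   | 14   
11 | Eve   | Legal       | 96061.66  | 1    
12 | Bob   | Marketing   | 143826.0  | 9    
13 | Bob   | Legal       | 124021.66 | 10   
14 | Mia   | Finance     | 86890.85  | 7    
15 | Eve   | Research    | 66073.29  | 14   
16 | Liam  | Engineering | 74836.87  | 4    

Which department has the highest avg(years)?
SELECT department, AVG(years) as val
FROM employees
GROUP BY department
ORDER BY val DESC
LIMIT 1

Result: Research with avg(years) = 14.00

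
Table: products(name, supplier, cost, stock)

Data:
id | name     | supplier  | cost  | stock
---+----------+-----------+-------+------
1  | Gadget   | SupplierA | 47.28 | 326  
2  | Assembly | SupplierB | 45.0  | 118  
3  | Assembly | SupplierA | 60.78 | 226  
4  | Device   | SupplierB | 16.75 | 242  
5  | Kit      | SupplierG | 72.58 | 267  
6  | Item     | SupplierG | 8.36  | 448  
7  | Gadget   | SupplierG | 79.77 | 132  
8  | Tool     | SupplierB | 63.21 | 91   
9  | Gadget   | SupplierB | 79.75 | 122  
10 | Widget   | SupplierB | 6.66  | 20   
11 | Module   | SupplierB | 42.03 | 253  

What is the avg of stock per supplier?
SELECT supplier, AVG(stock) as result
FROM products
GROUP BY supplier

Result:
  SupplierA: 276.00
  SupplierB: 141.00
  SupplierG: 282.33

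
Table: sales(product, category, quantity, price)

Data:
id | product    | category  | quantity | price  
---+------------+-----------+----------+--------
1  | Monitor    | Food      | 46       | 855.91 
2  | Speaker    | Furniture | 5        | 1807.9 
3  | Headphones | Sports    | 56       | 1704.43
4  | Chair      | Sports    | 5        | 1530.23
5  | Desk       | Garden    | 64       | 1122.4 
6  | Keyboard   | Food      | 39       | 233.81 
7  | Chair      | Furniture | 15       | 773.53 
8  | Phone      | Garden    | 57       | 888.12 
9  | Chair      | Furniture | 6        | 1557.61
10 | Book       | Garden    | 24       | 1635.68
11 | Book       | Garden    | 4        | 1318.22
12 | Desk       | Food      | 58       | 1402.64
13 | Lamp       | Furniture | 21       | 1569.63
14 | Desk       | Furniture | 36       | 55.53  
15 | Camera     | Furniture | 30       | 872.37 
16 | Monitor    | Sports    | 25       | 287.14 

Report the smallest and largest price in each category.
SELECT category, MIN(price), MAX(price)
FROM sales
GROUP BY category

Result:
  Food: min=233.81, max=1402.64
  Furniture: min=55.53, max=1807.90
  Garden: min=888.12, max=1635.68
  Sports: min=287.14, max=1704.43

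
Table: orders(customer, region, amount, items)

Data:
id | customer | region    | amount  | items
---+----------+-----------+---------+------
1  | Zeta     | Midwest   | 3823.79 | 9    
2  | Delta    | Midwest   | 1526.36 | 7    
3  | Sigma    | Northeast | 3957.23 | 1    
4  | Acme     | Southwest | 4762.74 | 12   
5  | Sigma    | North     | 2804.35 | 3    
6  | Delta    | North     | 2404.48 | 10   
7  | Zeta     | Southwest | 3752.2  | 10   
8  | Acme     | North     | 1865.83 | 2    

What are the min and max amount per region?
SELECT region, MIN(amount), MAX(amount)
FROM orders
GROUP BY region

Result:
  Midwest: min=1526.36, max=3823.79
  North: min=1865.83, max=2804.35
  Northeast: min=3957.23, max=3957.23
  Southwest: min=3752.20, max=4762.74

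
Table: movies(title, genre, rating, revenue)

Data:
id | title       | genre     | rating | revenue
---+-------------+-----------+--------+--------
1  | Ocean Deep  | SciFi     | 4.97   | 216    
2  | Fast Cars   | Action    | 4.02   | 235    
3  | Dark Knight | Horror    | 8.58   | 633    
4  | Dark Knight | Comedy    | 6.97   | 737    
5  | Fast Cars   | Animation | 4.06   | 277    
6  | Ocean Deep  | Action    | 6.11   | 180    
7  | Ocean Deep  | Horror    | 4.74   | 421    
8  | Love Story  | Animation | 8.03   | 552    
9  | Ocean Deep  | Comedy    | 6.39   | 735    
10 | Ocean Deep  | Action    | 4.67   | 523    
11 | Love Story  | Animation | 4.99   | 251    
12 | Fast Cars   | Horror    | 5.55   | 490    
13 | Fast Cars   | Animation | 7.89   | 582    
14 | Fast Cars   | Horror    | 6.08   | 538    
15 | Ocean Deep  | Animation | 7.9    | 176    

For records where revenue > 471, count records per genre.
SELECT genre, COUNT(*)
FROM movies
WHERE revenue > 471
GROUP BY genre

Note: WHERE filters rows before grouping.

Result:
  Action: 1
  Animation: 2
  Comedy: 2
  Horror: 3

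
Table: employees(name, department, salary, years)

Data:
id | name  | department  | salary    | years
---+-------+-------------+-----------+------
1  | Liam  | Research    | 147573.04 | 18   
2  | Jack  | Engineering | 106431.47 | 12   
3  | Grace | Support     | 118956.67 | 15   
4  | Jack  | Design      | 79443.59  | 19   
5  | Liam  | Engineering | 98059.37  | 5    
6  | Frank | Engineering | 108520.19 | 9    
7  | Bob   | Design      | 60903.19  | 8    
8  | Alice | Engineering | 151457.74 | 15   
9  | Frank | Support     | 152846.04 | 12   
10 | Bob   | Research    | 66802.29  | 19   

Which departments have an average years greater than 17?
SELECT department, AVG(years)
FROM employees
GROUP BY department
HAVING AVG(years) > 17

Result:
  Research: avg=18.50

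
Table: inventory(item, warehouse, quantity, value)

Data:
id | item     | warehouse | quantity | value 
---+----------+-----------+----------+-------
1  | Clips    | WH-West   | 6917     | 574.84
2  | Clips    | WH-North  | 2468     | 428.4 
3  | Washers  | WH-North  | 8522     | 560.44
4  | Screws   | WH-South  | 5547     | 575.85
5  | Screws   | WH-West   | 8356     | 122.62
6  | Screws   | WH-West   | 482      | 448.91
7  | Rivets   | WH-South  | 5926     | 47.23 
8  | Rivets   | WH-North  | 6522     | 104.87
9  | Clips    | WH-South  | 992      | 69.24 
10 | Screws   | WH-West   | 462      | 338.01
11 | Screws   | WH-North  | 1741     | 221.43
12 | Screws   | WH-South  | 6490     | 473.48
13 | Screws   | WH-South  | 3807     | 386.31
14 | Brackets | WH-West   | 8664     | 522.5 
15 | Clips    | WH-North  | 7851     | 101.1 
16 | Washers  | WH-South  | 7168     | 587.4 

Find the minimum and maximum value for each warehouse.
SELECT warehouse, MIN(value), MAX(value)
FROM inventory
GROUP BY warehouse

Result:
  WH-North: min=101.10, max=560.44
  WH-South: min=47.23, max=587.40
  WH-West: min=122.62, max=574.84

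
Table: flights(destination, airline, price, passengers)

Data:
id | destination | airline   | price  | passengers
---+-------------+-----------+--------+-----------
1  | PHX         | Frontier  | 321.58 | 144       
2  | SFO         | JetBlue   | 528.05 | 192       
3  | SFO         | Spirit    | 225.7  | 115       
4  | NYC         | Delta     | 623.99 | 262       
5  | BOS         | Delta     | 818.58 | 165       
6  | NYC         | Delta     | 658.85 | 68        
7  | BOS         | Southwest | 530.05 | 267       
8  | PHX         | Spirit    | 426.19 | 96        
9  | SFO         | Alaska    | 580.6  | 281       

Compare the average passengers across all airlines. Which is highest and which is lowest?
SELECT airline, AVG(passengers)
FROM flights
GROUP BY airline
ORDER BY AVG(passengers)

All groups:
  Spirit: 105.50
  Frontier: 144.00
  Delta: 165.00
  JetBlue: 192.00
  Southwest: 267.00
  Alaska: 281.00

Highest: Alaska (281.00)
Lowest: Spirit (105.50)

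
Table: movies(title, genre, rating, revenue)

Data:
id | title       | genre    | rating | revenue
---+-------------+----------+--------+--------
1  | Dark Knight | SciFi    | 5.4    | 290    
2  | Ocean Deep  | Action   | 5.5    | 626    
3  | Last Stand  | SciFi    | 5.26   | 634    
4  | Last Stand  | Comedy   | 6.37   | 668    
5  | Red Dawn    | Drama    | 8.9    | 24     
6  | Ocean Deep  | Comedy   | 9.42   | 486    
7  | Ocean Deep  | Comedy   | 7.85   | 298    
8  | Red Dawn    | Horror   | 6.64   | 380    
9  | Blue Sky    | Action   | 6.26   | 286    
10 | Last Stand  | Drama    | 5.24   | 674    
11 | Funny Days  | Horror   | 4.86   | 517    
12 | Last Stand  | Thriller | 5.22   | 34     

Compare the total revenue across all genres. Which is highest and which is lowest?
SELECT genre, SUM(revenue)
FROM movies
GROUP BY genre
ORDER BY SUM(revenue)

All groups:
  Thriller: 34
  Drama: 698
  Horror: 897
  Action: 912
  SciFi: 924
  Comedy: 1452

Highest: Comedy (1452)
Lowest: Thriller (34)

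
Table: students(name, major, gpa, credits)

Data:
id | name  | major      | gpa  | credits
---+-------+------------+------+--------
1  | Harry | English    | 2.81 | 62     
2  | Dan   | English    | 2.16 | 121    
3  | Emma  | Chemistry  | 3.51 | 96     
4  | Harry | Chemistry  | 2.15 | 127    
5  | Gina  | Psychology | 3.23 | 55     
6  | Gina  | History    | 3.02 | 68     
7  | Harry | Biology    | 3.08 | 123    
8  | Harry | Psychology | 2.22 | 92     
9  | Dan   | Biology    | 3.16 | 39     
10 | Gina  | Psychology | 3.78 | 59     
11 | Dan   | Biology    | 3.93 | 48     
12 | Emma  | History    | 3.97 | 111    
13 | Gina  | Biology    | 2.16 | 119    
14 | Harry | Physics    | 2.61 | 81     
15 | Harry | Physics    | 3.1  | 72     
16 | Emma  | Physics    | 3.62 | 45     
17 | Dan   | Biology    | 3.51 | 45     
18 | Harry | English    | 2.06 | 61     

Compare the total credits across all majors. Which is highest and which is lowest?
SELECT major, SUM(credits)
FROM students
GROUP BY major
ORDER BY SUM(credits)

All groups:
  History: 179
  Physics: 198
  Psychology: 206
  Chemistry: 223
  English: 244
  Biology: 374

Highest: Biology (374)
Lowest: History (179)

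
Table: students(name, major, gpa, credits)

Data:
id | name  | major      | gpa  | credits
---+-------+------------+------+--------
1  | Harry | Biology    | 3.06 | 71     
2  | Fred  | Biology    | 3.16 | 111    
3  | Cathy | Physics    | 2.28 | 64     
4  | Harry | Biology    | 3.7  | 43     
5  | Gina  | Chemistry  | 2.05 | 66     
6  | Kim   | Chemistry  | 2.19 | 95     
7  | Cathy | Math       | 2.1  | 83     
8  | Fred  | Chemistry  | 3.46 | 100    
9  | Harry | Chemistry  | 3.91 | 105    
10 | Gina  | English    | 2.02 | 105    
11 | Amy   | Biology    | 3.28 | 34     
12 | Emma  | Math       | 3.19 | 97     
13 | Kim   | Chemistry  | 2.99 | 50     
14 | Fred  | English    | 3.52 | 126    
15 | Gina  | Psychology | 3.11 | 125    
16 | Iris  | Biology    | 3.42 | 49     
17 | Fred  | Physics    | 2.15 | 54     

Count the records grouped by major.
SELECT major, COUNT(*) as count
FROM students
GROUP BY major

Result:
  Biology: 5
  Chemistry: 5
  English: 2
  Math: 2
  Physics: 2
  Psychology: 1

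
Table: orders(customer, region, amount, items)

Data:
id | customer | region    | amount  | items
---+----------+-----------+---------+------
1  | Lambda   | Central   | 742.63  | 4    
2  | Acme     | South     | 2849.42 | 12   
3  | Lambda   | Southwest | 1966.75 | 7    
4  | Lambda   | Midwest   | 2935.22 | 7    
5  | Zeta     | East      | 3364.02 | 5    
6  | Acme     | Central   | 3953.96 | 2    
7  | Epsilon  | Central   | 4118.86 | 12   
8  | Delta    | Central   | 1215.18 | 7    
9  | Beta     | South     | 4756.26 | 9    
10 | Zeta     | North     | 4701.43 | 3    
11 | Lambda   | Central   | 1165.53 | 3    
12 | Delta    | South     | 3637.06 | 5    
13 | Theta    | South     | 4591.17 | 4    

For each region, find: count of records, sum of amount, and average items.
SELECT region,
       COUNT(*) as cnt,
       SUM(amount) as total_amount,
       AVG(items) as avg_items
FROM orders
GROUP BY region

Result:
  Central: 5 records, 11196.16 total amount, 5.60 avg items
  East: 1 records, 3364.02 total amount, 5.00 avg items
  Midwest: 1 records, 2935.22 total amount, 7.00 avg items
  North: 1 records, 4701.43 total amount, 3.00 avg items
  South: 4 records, 15833.91 total amount, 7.50 avg items
  Southwest: 1 records, 1966.75 total amount, 7.00 avg items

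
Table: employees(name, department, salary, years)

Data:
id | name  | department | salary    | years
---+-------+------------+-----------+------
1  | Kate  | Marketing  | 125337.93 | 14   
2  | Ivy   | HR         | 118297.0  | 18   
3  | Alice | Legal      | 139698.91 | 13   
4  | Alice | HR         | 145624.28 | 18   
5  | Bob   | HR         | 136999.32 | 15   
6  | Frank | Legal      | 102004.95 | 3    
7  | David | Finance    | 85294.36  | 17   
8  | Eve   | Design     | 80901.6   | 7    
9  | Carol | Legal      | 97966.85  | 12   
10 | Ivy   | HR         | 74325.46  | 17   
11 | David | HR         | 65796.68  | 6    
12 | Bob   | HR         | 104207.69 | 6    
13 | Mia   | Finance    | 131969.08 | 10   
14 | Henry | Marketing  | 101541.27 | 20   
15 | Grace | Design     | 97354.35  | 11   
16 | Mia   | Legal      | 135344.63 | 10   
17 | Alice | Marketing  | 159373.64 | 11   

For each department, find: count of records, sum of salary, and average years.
SELECT department,
       COUNT(*) as cnt,
       SUM(salary) as total_salary,
       AVG(years) as avg_years
FROM employees
GROUP BY department

Result:
  Design: 2 records, 178255.95 total salary, 9.00 avg years
  Finance: 2 records, 217263.44 total salary, 13.50 avg years
  HR: 6 records, 645250.43 total salary, 13.33 avg years
  Legal: 4 records, 475015.34 total salary, 9.50 avg years
  Marketing: 3 records, 386252.84 total salary, 15.00 avg years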